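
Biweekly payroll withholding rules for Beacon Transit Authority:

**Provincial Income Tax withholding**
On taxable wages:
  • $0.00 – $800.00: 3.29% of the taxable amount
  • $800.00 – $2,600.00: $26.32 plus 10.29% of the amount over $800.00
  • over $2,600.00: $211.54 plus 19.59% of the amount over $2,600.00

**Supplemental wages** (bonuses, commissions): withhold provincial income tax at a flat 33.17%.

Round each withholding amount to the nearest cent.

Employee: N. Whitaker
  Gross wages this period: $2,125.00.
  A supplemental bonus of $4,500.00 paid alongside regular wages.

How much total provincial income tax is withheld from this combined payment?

$1,655.31

Provincial Income Tax: taxable = $2,125.00
  $26.32 + 10.29% × ($2,125.00 − $800.00) = $26.32 + 10.29% × $1,325.00 = $162.66
Supplemental (33.17% flat on bonus): 33.17% × $4,500.00 = $1,492.65
Total provincial income tax: $162.66 + $1,492.65 = $1,655.31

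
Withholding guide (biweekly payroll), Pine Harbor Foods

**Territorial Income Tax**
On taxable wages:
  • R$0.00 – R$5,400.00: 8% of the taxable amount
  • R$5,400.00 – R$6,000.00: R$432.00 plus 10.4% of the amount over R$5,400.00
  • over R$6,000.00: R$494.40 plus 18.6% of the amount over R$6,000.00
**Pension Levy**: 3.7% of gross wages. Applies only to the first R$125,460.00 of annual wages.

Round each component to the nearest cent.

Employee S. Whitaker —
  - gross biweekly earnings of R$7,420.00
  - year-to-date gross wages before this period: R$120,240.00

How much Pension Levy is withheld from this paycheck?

R$193.14

Pension Levy: cap R$125,460.00 − YTD R$120,240.00 = R$5,220.00 subject; 3.7% × R$5,220.00 = R$193.14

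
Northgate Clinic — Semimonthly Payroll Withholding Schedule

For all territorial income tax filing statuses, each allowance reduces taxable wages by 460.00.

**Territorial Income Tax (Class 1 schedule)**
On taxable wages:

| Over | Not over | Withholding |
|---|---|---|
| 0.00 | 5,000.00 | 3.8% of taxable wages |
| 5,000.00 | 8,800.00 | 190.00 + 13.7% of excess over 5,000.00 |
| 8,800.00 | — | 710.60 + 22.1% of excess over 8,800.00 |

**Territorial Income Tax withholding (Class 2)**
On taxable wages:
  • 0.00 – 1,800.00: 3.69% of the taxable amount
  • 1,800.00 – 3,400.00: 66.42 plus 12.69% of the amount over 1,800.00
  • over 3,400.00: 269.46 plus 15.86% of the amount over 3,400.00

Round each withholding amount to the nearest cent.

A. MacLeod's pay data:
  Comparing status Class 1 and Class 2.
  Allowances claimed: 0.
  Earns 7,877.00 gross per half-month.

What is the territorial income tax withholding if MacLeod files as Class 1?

Territorial Income Tax (Class 1): taxable = 7,877.00
  190.00 + 13.7% × (7,877.00 − 5,000.00) = 190.00 + 13.7% × 2,877.00 = 584.15

584.15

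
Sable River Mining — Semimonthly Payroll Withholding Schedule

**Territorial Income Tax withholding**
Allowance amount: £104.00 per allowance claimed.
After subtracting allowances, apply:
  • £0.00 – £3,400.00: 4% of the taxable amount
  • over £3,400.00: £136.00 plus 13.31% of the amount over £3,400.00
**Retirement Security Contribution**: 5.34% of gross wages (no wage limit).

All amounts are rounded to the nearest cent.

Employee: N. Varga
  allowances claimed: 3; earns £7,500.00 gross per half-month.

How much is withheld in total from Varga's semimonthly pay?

Territorial Income Tax: taxable = £7,500.00 − 3×£104.00 = £7,188.00
  £136.00 + 13.31% × (£7,188.00 − £3,400.00) = £136.00 + 13.31% × £3,788.00 = £640.18
Retirement Security Contribution: 5.34% × £7,500.00 = £400.50
Total: £640.18 + £400.50 = £1,040.68

£1,040.68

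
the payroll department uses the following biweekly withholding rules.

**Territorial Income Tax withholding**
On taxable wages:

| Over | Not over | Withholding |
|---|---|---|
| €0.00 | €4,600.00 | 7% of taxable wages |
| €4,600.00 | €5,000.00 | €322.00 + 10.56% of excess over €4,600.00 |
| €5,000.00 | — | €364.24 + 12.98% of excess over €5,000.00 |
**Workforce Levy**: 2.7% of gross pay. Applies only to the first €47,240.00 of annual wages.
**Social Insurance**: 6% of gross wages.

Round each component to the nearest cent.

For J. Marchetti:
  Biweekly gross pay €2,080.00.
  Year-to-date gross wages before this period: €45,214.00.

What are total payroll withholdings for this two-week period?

Territorial Income Tax: taxable = €2,080.00
  7% × €2,080.00 = €145.60
Workforce Levy: cap €47,240.00 − YTD €45,214.00 = €2,026.00 subject; 2.7% × €2,026.00 = €54.70
Social Insurance: 6% × €2,080.00 = €124.80
Total: €145.60 + €54.70 + €124.80 = €325.10

€325.10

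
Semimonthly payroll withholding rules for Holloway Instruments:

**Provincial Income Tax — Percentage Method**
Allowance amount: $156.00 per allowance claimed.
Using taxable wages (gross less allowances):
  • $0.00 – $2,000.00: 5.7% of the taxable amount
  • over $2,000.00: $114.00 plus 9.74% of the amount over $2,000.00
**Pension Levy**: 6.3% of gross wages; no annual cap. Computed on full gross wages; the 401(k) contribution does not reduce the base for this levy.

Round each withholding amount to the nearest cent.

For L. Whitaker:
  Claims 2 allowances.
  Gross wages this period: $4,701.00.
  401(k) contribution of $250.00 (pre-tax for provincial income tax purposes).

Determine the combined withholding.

Provincial Income Tax: taxable = $4,701.00 − $250.00 − 2×$156.00 = $4,139.00
  $114.00 + 9.74% × ($4,139.00 − $2,000.00) = $114.00 + 9.74% × $2,139.00 = $322.34
Pension Levy: 6.3% × $4,701.00 = $296.16
Total: $322.34 + $296.16 = $618.50

$618.50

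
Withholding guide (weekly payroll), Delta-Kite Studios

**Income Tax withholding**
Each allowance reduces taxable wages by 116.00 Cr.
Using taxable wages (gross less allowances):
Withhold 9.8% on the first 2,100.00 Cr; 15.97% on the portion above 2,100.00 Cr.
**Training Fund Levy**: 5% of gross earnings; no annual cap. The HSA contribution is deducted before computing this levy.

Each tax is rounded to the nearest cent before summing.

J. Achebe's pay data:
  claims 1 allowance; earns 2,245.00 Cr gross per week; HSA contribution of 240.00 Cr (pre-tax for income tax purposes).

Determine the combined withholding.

Income Tax: taxable = 2,245.00 Cr − 240.00 Cr − 1×116.00 Cr = 1,889.00 Cr
  9.8% × 1,889.00 Cr = 185.12 Cr
Training Fund Levy: 5% × 2,005.00 Cr = 100.25 Cr
Total: 185.12 Cr + 100.25 Cr = 285.37 Cr

285.37 Cr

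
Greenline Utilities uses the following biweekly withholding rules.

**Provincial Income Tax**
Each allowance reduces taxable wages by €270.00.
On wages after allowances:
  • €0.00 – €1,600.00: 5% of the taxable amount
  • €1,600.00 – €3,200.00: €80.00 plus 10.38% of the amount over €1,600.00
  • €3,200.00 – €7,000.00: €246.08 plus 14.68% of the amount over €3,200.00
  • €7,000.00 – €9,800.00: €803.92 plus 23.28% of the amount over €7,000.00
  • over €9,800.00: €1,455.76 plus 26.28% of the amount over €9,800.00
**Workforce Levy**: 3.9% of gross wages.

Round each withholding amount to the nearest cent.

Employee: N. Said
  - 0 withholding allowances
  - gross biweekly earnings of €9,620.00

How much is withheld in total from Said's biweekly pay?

€1,789.04

Provincial Income Tax: taxable = €9,620.00
  €803.92 + 23.28% × (€9,620.00 − €7,000.00) = €803.92 + 23.28% × €2,620.00 = €1,413.86
Workforce Levy: 3.9% × €9,620.00 = €375.18
Total: €1,413.86 + €375.18 = €1,789.04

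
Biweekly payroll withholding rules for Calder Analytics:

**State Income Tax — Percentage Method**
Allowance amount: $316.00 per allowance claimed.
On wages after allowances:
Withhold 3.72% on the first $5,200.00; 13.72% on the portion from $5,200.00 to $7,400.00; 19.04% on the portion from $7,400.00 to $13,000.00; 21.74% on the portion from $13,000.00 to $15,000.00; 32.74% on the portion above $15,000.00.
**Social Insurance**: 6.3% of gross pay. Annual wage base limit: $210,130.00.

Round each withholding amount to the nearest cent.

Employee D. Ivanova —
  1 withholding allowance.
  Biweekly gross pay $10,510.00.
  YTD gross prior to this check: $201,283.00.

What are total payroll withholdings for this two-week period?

$1,584.62

State Income Tax: taxable = $10,510.00 − 1×$316.00 = $10,194.00
  $495.28 + 19.04% × ($10,194.00 − $7,400.00) = $495.28 + 19.04% × $2,794.00 = $1,027.26
Social Insurance: cap $210,130.00 − YTD $201,283.00 = $8,847.00 subject; 6.3% × $8,847.00 = $557.36
Total: $1,027.26 + $557.36 = $1,584.62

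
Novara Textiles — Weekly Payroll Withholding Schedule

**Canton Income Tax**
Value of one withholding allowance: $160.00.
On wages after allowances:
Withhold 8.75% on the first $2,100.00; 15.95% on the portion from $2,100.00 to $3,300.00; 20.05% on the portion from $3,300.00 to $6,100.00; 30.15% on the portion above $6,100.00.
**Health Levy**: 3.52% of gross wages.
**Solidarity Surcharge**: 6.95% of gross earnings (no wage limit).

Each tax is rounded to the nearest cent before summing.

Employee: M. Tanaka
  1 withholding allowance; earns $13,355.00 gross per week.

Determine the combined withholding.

$4,473.96

Canton Income Tax: taxable = $13,355.00 − 1×$160.00 = $13,195.00
  $936.55 + 30.15% × ($13,195.00 − $6,100.00) = $936.55 + 30.15% × $7,095.00 = $3,075.69
Health Levy: 3.52% × $13,355.00 = $470.10
Solidarity Surcharge: 6.95% × $13,355.00 = $928.17
Total: $3,075.69 + $470.10 + $928.17 = $4,473.96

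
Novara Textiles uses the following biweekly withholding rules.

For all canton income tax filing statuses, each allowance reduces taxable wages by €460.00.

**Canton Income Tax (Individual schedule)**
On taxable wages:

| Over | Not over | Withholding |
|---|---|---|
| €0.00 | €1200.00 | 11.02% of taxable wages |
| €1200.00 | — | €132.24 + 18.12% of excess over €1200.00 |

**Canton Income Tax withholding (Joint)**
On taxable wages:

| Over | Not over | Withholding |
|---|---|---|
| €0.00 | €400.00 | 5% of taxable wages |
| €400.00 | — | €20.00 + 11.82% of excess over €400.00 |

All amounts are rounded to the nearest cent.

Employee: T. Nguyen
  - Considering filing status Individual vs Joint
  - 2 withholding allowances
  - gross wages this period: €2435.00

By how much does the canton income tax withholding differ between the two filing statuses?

Canton Income Tax (Individual): taxable = €2435.00 − 2×€460.00 = €1515.00
  €132.24 + 18.12% × (€1515.00 − €1200.00) = €132.24 + 18.12% × €315.00 = €189.32
Canton Income Tax (Joint): taxable = €2435.00 − 2×€460.00 = €1515.00
  €20.00 + 11.82% × (€1515.00 − €400.00) = €20.00 + 11.82% × €1115.00 = €151.79
Difference: |€189.32 − €151.79| = €37.53 (higher under Individual)

€37.53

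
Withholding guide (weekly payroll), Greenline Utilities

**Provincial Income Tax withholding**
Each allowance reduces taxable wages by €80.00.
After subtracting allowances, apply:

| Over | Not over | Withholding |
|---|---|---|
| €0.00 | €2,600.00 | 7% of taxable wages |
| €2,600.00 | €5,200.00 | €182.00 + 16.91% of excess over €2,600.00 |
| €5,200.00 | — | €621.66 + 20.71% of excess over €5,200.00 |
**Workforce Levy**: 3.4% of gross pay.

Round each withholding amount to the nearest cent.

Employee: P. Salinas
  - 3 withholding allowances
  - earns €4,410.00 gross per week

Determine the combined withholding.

€597.43

Provincial Income Tax: taxable = €4,410.00 − 3×€80.00 = €4,170.00
  €182.00 + 16.91% × (€4,170.00 − €2,600.00) = €182.00 + 16.91% × €1,570.00 = €447.49
Workforce Levy: 3.4% × €4,410.00 = €149.94
Total: €447.49 + €149.94 = €597.43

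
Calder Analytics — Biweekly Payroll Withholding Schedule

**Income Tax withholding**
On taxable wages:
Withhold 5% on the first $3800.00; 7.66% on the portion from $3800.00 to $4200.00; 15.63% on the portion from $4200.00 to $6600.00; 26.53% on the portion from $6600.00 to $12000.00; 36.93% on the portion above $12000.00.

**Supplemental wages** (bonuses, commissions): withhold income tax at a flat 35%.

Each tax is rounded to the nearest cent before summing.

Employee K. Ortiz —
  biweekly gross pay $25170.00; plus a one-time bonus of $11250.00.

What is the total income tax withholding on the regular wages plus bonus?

$10829.56

Income Tax: taxable = $25170.00
  $2028.38 + 36.93% × ($25170.00 − $12000.00) = $2028.38 + 36.93% × $13170.00 = $6892.06
Supplemental (35% flat on bonus): 35% × $11250.00 = $3937.50
Total income tax: $6892.06 + $3937.50 = $10829.56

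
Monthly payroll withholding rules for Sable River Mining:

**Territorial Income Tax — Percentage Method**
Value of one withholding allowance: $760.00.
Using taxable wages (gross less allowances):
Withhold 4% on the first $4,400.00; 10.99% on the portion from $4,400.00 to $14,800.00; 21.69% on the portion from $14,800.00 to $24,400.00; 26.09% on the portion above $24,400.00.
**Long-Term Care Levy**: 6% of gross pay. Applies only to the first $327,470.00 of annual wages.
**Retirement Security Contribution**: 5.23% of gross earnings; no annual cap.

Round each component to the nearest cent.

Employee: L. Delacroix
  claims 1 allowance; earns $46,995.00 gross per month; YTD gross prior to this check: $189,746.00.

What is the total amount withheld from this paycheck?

Territorial Income Tax: taxable = $46,995.00 − 1×$760.00 = $46,235.00
  $3,401.20 + 26.09% × ($46,235.00 − $24,400.00) = $3,401.20 + 26.09% × $21,835.00 = $9,097.95
Long-Term Care Levy: 6% × $46,995.00 = $2,819.70
Retirement Security Contribution: 5.23% × $46,995.00 = $2,457.84
Total: $9,097.95 + $2,819.70 + $2,457.84 = $14,375.49

$14,375.49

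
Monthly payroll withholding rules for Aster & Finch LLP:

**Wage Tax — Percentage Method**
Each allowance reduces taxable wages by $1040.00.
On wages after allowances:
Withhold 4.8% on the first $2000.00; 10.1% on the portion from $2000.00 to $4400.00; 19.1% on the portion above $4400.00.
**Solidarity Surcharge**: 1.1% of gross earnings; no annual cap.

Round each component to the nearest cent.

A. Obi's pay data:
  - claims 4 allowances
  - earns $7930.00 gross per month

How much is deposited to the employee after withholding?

$7568.00

Wage Tax: taxable = $7930.00 − 4×$1040.00 = $3770.00
  $96.00 + 10.1% × ($3770.00 − $2000.00) = $96.00 + 10.1% × $1770.00 = $274.77
Solidarity Surcharge: 1.1% × $7930.00 = $87.23
Total withheld: $274.77 + $87.23 = $362.00
Net pay: $7930.00 − $362.00 = $7568.00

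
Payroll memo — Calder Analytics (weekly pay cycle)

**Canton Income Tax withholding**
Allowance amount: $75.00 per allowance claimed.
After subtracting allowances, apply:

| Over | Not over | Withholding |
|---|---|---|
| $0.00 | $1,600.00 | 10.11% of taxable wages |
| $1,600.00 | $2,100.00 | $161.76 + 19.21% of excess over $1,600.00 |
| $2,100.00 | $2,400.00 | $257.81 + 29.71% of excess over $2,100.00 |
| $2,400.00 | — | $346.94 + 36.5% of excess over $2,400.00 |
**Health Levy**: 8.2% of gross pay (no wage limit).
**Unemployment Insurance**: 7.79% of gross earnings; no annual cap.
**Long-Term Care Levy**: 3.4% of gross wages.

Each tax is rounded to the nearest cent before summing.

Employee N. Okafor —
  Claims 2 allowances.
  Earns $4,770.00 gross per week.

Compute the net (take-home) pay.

Canton Income Tax: taxable = $4,770.00 − 2×$75.00 = $4,620.00
  $346.94 + 36.5% × ($4,620.00 − $2,400.00) = $346.94 + 36.5% × $2,220.00 = $1,157.24
Health Levy: 8.2% × $4,770.00 = $391.14
Unemployment Insurance: 7.79% × $4,770.00 = $371.58
Long-Term Care Levy: 3.4% × $4,770.00 = $162.18
Total withheld: $1,157.24 + $391.14 + $371.58 + $162.18 = $2,082.14
Net pay: $4,770.00 − $2,082.14 = $2,687.86

$2,687.86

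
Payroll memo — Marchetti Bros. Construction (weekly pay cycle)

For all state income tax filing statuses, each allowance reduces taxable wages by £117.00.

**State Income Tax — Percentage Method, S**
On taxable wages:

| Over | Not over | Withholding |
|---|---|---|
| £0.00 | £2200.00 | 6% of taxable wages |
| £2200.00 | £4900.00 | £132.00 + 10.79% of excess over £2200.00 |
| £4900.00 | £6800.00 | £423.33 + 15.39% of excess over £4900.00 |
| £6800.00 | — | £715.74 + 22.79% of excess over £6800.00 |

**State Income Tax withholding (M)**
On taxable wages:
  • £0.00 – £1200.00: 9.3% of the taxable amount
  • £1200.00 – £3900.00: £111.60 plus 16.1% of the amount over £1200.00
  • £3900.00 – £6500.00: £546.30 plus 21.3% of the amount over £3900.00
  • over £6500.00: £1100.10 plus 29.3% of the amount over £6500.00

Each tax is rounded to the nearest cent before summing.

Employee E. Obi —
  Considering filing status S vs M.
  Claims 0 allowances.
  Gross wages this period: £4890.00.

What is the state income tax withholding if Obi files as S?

£422.25

State Income Tax (S): taxable = £4890.00
  £132.00 + 10.79% × (£4890.00 − £2200.00) = £132.00 + 10.79% × £2690.00 = £422.25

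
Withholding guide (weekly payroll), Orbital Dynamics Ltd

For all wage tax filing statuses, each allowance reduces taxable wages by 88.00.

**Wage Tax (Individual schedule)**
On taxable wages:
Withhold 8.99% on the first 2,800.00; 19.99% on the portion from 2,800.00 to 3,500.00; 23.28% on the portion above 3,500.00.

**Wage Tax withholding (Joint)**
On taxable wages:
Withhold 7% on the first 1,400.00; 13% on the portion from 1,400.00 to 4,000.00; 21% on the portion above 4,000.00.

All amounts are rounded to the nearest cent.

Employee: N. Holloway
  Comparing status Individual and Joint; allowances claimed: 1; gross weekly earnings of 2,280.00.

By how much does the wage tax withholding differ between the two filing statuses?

3.90

Wage Tax (Individual): taxable = 2,280.00 − 1×88.00 = 2,192.00
  8.99% × 2,192.00 = 197.06
Wage Tax (Joint): taxable = 2,280.00 − 1×88.00 = 2,192.00
  98.00 + 13% × (2,192.00 − 1,400.00) = 98.00 + 13% × 792.00 = 200.96
Difference: |197.06 − 200.96| = 3.90 (higher under Joint)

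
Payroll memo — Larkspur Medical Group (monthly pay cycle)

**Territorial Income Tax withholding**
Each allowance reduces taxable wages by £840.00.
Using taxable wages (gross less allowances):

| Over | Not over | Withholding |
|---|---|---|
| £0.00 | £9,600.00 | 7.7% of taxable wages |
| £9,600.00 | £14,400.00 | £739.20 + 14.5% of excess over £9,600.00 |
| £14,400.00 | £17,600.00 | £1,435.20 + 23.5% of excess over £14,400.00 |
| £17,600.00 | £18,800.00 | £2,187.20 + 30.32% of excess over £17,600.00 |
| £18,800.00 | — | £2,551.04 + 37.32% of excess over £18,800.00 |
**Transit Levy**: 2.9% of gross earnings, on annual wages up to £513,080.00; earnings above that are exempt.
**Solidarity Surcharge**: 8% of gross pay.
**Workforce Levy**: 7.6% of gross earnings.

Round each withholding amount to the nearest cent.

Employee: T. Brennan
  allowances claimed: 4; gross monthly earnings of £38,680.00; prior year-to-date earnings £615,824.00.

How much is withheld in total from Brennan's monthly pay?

£14,750.38

Territorial Income Tax: taxable = £38,680.00 − 4×£840.00 = £35,320.00
  £2,551.04 + 37.32% × (£35,320.00 − £18,800.00) = £2,551.04 + 37.32% × £16,520.00 = £8,716.30
Transit Levy: YTD £615,824.00 ≥ cap £513,080.00 → £0.00
Solidarity Surcharge: 8% × £38,680.00 = £3,094.40
Workforce Levy: 7.6% × £38,680.00 = £2,939.68
Total: £8,716.30 + £0.00 + £3,094.40 + £2,939.68 = £14,750.38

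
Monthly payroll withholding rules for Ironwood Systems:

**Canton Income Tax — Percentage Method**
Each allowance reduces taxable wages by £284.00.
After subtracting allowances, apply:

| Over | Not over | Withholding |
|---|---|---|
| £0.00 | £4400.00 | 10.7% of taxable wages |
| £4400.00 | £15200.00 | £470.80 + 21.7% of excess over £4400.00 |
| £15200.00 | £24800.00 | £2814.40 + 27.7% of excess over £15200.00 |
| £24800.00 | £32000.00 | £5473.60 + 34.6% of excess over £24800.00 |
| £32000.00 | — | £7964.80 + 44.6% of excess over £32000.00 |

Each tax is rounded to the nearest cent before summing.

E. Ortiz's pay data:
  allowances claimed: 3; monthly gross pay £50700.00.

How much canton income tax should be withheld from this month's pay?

£15925.01

Canton Income Tax: taxable = £50700.00 − 3×£284.00 = £49848.00
  £7964.80 + 44.6% × (£49848.00 − £32000.00) = £7964.80 + 44.6% × £17848.00 = £15925.01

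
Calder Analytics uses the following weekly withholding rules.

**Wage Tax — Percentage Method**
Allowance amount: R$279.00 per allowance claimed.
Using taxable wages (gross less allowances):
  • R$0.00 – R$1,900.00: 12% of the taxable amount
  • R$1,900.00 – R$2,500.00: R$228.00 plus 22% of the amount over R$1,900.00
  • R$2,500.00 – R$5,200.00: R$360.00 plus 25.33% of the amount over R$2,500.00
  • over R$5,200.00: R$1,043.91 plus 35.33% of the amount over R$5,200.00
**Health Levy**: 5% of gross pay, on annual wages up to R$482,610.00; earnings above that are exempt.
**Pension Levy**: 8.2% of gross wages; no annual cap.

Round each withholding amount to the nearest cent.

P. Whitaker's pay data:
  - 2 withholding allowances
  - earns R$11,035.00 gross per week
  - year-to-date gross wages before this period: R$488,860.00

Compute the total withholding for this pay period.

Wage Tax: taxable = R$11,035.00 − 2×R$279.00 = R$10,477.00
  R$1,043.91 + 35.33% × (R$10,477.00 − R$5,200.00) = R$1,043.91 + 35.33% × R$5,277.00 = R$2,908.27
Health Levy: YTD R$488,860.00 ≥ cap R$482,610.00 → R$0.00
Pension Levy: 8.2% × R$11,035.00 = R$904.87
Total: R$2,908.27 + R$0.00 + R$904.87 = R$3,813.14

R$3,813.14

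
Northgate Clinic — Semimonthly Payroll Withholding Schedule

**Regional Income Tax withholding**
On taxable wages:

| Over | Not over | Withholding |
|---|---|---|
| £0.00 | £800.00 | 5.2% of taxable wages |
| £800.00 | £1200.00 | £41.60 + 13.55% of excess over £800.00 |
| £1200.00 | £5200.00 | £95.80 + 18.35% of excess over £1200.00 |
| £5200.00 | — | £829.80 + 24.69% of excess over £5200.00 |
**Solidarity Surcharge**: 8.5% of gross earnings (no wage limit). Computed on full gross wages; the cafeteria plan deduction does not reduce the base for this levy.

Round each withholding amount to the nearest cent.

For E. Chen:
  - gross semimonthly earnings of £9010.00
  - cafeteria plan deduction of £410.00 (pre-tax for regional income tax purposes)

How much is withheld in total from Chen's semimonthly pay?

Regional Income Tax: taxable = £9010.00 − £410.00 = £8600.00
  £829.80 + 24.69% × (£8600.00 − £5200.00) = £829.80 + 24.69% × £3400.00 = £1669.26
Solidarity Surcharge: 8.5% × £9010.00 = £765.85
Total: £1669.26 + £765.85 = £2435.11

£2435.11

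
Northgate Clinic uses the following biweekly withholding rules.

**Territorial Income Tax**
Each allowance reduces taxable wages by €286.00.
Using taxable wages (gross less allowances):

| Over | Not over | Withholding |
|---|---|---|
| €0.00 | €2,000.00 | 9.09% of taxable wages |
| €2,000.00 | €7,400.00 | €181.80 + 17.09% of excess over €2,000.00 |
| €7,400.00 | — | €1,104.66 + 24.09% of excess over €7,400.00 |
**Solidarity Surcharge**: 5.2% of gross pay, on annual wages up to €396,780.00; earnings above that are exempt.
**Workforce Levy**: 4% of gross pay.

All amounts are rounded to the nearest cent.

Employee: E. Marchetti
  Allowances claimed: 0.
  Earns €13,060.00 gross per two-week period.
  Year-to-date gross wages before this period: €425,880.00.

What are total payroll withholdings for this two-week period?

€2,990.55

Territorial Income Tax: taxable = €13,060.00
  €1,104.66 + 24.09% × (€13,060.00 − €7,400.00) = €1,104.66 + 24.09% × €5,660.00 = €2,468.15
Solidarity Surcharge: YTD €425,880.00 ≥ cap €396,780.00 → €0.00
Workforce Levy: 4% × €13,060.00 = €522.40
Total: €2,468.15 + €0.00 + €522.40 = €2,990.55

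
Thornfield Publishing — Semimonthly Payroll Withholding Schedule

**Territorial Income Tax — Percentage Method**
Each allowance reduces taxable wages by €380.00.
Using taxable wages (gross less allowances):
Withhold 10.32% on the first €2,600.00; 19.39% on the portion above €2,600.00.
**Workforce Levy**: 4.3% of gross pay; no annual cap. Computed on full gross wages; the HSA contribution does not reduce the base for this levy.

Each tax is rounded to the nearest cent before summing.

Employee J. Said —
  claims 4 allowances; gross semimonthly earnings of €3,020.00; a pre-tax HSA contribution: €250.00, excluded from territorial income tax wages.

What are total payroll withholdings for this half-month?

€258.86

Territorial Income Tax: taxable = €3,020.00 − €250.00 − 4×€380.00 = €1,250.00
  10.32% × €1,250.00 = €129.00
Workforce Levy: 4.3% × €3,020.00 = €129.86
Total: €129.00 + €129.86 = €258.86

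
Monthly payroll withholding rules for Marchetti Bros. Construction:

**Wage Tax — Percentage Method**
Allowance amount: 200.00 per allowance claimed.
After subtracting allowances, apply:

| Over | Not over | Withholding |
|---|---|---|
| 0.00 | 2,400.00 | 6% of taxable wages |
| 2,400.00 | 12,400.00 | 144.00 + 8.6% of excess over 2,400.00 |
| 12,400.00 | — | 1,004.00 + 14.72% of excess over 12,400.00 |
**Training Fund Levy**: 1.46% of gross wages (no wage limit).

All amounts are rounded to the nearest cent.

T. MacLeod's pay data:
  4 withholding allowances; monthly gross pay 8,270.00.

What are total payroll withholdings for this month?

700.76

Wage Tax: taxable = 8,270.00 − 4×200.00 = 7,470.00
  144.00 + 8.6% × (7,470.00 − 2,400.00) = 144.00 + 8.6% × 5,070.00 = 580.02
Training Fund Levy: 1.46% × 8,270.00 = 120.74
Total: 580.02 + 120.74 = 700.76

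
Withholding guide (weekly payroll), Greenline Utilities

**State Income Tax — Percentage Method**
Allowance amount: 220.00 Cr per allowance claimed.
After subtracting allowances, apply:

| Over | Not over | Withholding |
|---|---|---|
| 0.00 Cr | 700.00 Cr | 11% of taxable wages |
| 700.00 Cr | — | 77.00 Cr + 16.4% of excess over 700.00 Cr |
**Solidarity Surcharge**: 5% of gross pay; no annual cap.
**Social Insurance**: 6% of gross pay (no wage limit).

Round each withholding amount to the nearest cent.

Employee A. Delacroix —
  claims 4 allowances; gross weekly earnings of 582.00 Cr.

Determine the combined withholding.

64.02 Cr

State Income Tax: taxable = 582.00 Cr − 4×220.00 Cr = -298.00 Cr
  Taxable ≤ 0 → 0.00 Cr
Solidarity Surcharge: 5% × 582.00 Cr = 29.10 Cr
Social Insurance: 6% × 582.00 Cr = 34.92 Cr
Total: 0.00 Cr + 29.10 Cr + 34.92 Cr = 64.02 Cr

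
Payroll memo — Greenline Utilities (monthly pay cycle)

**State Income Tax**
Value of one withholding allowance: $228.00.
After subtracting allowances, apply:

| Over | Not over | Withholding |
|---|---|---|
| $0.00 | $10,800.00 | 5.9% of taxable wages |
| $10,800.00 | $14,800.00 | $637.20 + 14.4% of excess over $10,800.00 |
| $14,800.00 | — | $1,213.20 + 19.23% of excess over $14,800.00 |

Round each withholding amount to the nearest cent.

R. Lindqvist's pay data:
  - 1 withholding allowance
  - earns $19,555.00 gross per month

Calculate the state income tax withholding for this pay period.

State Income Tax: taxable = $19,555.00 − 1×$228.00 = $19,327.00
  $1,213.20 + 19.23% × ($19,327.00 − $14,800.00) = $1,213.20 + 19.23% × $4,527.00 = $2,083.74

$2,083.74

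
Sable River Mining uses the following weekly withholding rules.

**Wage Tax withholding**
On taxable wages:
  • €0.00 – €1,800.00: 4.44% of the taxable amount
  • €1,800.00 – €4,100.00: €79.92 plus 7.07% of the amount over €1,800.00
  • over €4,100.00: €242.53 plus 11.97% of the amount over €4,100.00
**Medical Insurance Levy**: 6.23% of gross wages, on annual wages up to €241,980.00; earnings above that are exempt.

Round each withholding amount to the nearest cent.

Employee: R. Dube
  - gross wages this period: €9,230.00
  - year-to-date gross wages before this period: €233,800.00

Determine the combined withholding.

Wage Tax: taxable = €9,230.00
  €242.53 + 11.97% × (€9,230.00 − €4,100.00) = €242.53 + 11.97% × €5,130.00 = €856.59
Medical Insurance Levy: cap €241,980.00 − YTD €233,800.00 = €8,180.00 subject; 6.23% × €8,180.00 = €509.61
Total: €856.59 + €509.61 = €1,366.20

€1,366.20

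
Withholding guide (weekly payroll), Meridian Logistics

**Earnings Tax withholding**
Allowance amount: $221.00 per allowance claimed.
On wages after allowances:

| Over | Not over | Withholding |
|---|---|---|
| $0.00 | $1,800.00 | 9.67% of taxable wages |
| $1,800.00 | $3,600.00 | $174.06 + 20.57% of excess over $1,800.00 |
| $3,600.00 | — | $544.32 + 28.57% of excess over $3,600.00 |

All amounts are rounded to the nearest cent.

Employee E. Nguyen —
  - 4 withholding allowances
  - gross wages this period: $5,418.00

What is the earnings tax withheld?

Earnings Tax: taxable = $5,418.00 − 4×$221.00 = $4,534.00
  $544.32 + 28.57% × ($4,534.00 − $3,600.00) = $544.32 + 28.57% × $934.00 = $811.16

$811.16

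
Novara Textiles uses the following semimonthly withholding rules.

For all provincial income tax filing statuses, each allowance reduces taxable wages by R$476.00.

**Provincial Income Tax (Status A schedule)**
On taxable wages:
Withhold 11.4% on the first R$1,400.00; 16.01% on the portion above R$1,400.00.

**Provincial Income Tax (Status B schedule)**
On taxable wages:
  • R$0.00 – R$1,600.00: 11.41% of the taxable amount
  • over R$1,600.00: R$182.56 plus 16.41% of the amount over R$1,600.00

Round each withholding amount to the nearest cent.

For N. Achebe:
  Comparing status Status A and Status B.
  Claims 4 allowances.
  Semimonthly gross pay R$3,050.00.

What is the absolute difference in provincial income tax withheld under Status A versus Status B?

R$0.12

Provincial Income Tax (Status A): taxable = R$3,050.00 − 4×R$476.00 = R$1,146.00
  11.4% × R$1,146.00 = R$130.64
Provincial Income Tax (Status B): taxable = R$3,050.00 − 4×R$476.00 = R$1,146.00
  11.41% × R$1,146.00 = R$130.76
Difference: |R$130.64 − R$130.76| = R$0.12 (higher under Status B)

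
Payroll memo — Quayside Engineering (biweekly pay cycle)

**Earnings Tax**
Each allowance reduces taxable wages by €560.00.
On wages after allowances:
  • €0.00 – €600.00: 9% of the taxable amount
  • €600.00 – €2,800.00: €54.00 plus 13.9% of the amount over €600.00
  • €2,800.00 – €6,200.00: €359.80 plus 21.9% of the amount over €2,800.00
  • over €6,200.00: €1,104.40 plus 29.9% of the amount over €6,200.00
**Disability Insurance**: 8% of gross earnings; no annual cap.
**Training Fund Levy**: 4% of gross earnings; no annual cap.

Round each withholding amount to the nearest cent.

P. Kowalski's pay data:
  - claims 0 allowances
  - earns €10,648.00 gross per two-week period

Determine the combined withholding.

€3,712.11

Earnings Tax: taxable = €10,648.00
  €1,104.40 + 29.9% × (€10,648.00 − €6,200.00) = €1,104.40 + 29.9% × €4,448.00 = €2,434.35
Disability Insurance: 8% × €10,648.00 = €851.84
Training Fund Levy: 4% × €10,648.00 = €425.92
Total: €2,434.35 + €851.84 + €425.92 = €3,712.11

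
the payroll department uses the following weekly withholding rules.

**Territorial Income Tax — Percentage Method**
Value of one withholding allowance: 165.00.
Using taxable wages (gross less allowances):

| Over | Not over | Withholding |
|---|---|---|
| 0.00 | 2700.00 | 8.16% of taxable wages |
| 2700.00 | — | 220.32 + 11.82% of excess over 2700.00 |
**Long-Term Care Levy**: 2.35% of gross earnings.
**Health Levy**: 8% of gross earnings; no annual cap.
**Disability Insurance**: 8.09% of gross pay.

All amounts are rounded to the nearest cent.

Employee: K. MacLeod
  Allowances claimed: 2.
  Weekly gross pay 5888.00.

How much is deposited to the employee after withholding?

Territorial Income Tax: taxable = 5888.00 − 2×165.00 = 5558.00
  220.32 + 11.82% × (5558.00 − 2700.00) = 220.32 + 11.82% × 2858.00 = 558.14
Long-Term Care Levy: 2.35% × 5888.00 = 138.37
Health Levy: 8% × 5888.00 = 471.04
Disability Insurance: 8.09% × 5888.00 = 476.34
Total withheld: 558.14 + 138.37 + 471.04 + 476.34 = 1643.89
Net pay: 5888.00 − 1643.89 = 4244.11

4244.11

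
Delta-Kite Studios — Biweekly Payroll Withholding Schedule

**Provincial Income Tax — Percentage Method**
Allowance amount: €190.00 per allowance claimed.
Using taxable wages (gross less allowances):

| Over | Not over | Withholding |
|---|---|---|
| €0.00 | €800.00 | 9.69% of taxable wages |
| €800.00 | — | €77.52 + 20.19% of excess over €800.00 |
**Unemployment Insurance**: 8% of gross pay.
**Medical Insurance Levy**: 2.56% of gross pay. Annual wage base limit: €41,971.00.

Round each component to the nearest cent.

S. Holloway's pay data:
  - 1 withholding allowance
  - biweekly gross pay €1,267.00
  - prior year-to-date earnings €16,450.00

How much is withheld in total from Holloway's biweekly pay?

Provincial Income Tax: taxable = €1,267.00 − 1×€190.00 = €1,077.00
  €77.52 + 20.19% × (€1,077.00 − €800.00) = €77.52 + 20.19% × €277.00 = €133.45
Unemployment Insurance: 8% × €1,267.00 = €101.36
Medical Insurance Levy: 2.56% × €1,267.00 = €32.44
Total: €133.45 + €101.36 + €32.44 = €267.25

€267.25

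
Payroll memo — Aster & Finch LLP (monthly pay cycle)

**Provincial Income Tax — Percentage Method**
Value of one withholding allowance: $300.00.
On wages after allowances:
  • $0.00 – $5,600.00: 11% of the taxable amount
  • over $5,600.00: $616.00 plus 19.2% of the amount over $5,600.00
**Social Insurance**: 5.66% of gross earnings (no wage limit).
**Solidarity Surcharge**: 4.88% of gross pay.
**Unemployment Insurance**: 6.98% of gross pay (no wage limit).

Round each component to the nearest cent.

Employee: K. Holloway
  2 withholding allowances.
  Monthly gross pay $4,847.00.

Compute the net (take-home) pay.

Provincial Income Tax: taxable = $4,847.00 − 2×$300.00 = $4,247.00
  11% × $4,247.00 = $467.17
Social Insurance: 5.66% × $4,847.00 = $274.34
Solidarity Surcharge: 4.88% × $4,847.00 = $236.53
Unemployment Insurance: 6.98% × $4,847.00 = $338.32
Total withheld: $467.17 + $274.34 + $236.53 + $338.32 = $1,316.36
Net pay: $4,847.00 − $1,316.36 = $3,530.64

$3,530.64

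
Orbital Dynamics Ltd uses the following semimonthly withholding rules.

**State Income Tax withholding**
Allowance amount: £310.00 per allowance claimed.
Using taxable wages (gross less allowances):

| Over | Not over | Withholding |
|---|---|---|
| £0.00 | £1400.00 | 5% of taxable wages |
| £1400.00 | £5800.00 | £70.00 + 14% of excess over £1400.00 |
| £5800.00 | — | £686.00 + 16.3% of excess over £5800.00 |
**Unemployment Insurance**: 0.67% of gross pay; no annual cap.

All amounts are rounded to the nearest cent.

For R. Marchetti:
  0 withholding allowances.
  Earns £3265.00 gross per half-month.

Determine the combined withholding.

£352.98

State Income Tax: taxable = £3265.00
  £70.00 + 14% × (£3265.00 − £1400.00) = £70.00 + 14% × £1865.00 = £331.10
Unemployment Insurance: 0.67% × £3265.00 = £21.88
Total: £331.10 + £21.88 = £352.98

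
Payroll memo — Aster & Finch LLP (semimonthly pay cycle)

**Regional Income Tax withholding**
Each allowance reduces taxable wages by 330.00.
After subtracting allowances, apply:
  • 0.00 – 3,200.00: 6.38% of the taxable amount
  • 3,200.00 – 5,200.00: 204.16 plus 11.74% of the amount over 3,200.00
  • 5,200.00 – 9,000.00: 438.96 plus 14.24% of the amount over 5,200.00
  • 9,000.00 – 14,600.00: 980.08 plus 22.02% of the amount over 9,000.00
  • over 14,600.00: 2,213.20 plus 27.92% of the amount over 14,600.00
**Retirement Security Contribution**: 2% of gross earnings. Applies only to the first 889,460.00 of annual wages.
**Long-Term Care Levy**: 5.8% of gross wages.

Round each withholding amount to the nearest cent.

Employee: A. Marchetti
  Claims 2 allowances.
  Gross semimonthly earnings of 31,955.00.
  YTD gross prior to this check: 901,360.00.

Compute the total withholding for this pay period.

Regional Income Tax: taxable = 31,955.00 − 2×330.00 = 31,295.00
  2,213.20 + 27.92% × (31,295.00 − 14,600.00) = 2,213.20 + 27.92% × 16,695.00 = 6,874.44
Retirement Security Contribution: YTD 901,360.00 ≥ cap 889,460.00 → 0.00
Long-Term Care Levy: 5.8% × 31,955.00 = 1,853.39
Total: 6,874.44 + 0.00 + 1,853.39 = 8,727.83

8,727.83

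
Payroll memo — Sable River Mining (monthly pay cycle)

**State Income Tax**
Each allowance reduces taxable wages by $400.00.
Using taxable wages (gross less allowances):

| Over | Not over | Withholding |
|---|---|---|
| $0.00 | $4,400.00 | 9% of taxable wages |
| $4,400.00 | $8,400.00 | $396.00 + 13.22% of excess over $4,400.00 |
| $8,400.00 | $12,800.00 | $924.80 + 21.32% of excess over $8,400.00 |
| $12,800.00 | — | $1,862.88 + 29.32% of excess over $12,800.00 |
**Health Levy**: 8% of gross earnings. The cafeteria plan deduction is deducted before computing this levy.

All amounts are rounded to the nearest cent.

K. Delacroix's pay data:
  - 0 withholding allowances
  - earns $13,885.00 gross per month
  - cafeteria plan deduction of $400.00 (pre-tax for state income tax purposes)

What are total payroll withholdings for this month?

$3,142.52

State Income Tax: taxable = $13,885.00 − $400.00 = $13,485.00
  $1,862.88 + 29.32% × ($13,485.00 − $12,800.00) = $1,862.88 + 29.32% × $685.00 = $2,063.72
Health Levy: 8% × $13,485.00 = $1,078.80
Total: $2,063.72 + $1,078.80 = $3,142.52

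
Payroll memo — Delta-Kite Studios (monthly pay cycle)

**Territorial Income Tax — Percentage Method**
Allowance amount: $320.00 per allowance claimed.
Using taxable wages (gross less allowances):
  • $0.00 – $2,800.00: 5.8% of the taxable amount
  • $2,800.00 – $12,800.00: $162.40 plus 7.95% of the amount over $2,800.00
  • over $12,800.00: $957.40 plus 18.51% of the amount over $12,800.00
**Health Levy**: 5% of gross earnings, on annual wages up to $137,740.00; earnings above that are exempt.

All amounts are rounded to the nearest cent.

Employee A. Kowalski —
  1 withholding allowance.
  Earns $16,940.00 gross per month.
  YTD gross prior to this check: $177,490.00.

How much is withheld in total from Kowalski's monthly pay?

Territorial Income Tax: taxable = $16,940.00 − 1×$320.00 = $16,620.00
  $957.40 + 18.51% × ($16,620.00 − $12,800.00) = $957.40 + 18.51% × $3,820.00 = $1,664.48
Health Levy: YTD $177,490.00 ≥ cap $137,740.00 → $0.00
Total: $1,664.48 + $0.00 = $1,664.48

$1,664.48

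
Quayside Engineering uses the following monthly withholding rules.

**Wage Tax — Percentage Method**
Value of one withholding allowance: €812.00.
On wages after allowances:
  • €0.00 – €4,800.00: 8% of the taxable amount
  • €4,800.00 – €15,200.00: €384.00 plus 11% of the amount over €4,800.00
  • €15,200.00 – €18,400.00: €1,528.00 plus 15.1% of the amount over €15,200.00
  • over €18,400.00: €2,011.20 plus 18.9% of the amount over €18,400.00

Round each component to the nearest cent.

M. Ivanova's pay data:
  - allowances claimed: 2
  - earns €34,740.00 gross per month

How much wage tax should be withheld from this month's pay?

Wage Tax: taxable = €34,740.00 − 2×€812.00 = €33,116.00
  €2,011.20 + 18.9% × (€33,116.00 − €18,400.00) = €2,011.20 + 18.9% × €14,716.00 = €4,792.52

€4,792.52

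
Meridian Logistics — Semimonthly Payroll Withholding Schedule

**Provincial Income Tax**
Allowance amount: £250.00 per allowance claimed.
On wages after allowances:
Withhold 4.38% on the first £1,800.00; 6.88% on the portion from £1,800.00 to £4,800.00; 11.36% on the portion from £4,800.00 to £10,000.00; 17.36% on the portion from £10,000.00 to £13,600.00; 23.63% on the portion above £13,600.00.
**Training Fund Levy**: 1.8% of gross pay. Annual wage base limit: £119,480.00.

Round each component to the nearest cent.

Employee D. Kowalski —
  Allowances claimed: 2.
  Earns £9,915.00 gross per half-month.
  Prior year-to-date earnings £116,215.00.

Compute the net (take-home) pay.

£9,046.73

Provincial Income Tax: taxable = £9,915.00 − 2×£250.00 = £9,415.00
  £285.24 + 11.36% × (£9,415.00 − £4,800.00) = £285.24 + 11.36% × £4,615.00 = £809.50
Training Fund Levy: cap £119,480.00 − YTD £116,215.00 = £3,265.00 subject; 1.8% × £3,265.00 = £58.77
Total withheld: £809.50 + £58.77 = £868.27
Net pay: £9,915.00 − £868.27 = £9,046.73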